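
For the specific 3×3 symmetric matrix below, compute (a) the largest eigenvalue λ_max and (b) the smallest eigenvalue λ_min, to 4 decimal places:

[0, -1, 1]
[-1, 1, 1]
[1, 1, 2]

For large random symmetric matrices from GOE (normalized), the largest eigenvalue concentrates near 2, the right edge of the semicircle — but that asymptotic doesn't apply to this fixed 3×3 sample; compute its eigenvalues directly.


Since M is real symmetric, all three eigenvalues are real; they are the roots of det(λI − M) = λ³ − (tr M) λ² + s λ − det M, where s is the sum of the principal 2×2 minors.
tr M = 0 + 1 + 2 = 3.
s = (0·1 − (-1)²) + (0·2 − 1²) + (1·2 − 1²) = -1 + (-1) + 1 = -1.
det M (expand along row 1) = 0·1 − (-1)·(-3) + 1·(-2) = -5.
Characteristic polynomial: λ³ − 3λ² − λ + 5 = 0.
Substitute λ = y + (tr M)/3 = y + 1.000000 to remove the quadratic term: y³ + p·y + q = 0 with p = s − (tr M)²/3 = -4.000000 and q = −2(tr M)³/27 + (tr M)·s/3 − det M = 2.000000.
Three real roots ⇒ use the trigonometric (Viète) form: r = 2√(−p/3) = 2.309401, φ = arccos(3q/(p·r)) = arccos(-0.649519) = 2.277748 rad.
y_k = r·cos(φ/3 − 2πk/3) for k = 0, 1, 2 gives y = 1.675131, 0.539189, -2.214320.
λ_k = y_k + 1.000000 gives λ = 2.6751, 1.5392, -1.2143 (check: the sum is 3.0000 = tr M).

Hence λ_max = 2.6751 and λ_min = -1.2143.


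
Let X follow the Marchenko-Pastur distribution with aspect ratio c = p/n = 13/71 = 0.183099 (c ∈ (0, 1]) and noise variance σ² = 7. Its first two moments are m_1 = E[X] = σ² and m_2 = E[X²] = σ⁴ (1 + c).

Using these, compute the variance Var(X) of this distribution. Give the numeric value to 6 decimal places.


m_1 = E[X] = σ² = 7, so m_1² = 49.
m_2 = E[X²] = σ⁴ (1 + c) = 49 · (1 + 0.183099) = 49 · 1.183099 = 57.971831.
(Note m_2 − m_1² simplifies to c · σ⁴ = 0.183099 · 49.)

Var(X) = m_2 − m_1² = 57.971831 − 49 = 8.971831.


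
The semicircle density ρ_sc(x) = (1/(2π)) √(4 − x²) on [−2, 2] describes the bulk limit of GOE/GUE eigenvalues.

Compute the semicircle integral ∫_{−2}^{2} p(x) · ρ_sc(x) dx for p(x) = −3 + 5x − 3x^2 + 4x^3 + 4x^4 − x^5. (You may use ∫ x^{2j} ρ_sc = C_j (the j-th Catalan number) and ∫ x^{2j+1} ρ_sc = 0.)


Write p(x) = Σ a_i x^i, split into monomials and integrate each against ρ_sc separately.
Using ∫ x^{2j} ρ_sc = C_j = (1/(j+1)) C(2j, j) (Catalan numbers) and ∫ x^{2j+1} ρ_sc = 0 (odd monomials vanish by symmetry):
  i = 0 (even): a_0 · C_{0} = -3 · 1 = -3
  i = 1 (odd): ∫ x^1 ρ_sc = 0 (vanishes)
  i = 2 (even): a_2 · C_{1} = -3 · 1 = -3
  i = 3 (odd): ∫ x^3 ρ_sc = 0 (vanishes)
  i = 4 (even): a_4 · C_{2} = 4 · 2 = 8
  i = 5 (odd): ∫ x^5 ρ_sc = 0 (vanishes)

Summing the contributions: ∫_{−2}^{2} p(x) ρ_sc(x) dx = (-3) + (-3) + 8 = 2.


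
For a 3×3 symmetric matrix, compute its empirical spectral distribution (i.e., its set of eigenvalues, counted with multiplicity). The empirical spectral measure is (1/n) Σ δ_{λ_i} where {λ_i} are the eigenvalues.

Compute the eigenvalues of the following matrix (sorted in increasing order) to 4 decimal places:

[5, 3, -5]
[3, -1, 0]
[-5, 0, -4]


Since M is real symmetric, all three eigenvalues are real; they are the roots of det(λI − M) = λ³ − (tr M) λ² + s λ − det M, where s is the sum of the principal 2×2 minors.
tr M = 5 + (-1) + (-4) = 0.
s = (5·(-1) − 3²) + (5·(-4) − (-5)²) + ((-1)·(-4) − 0²) = -14 + (-45) + 4 = -55.
det M (expand along row 1) = 5·4 − 3·(-12) + (-5)·(-5) = 81.
Characteristic polynomial: λ³ − 55λ − 81 = 0.
Substitute λ = y + (tr M)/3 = y + 0.000000 to remove the quadratic term: y³ + p·y + q = 0 with p = s − (tr M)²/3 = -55.000000 and q = −2(tr M)³/27 + (tr M)·s/3 − det M = -81.000000.
Three real roots ⇒ use the trigonometric (Viète) form: r = 2√(−p/3) = 8.563488, φ = arccos(3q/(p·r)) = arccos(0.515932) = 1.028700 rad.
y_k = r·cos(φ/3 − 2πk/3) for k = 0, 1, 2 gives y = 8.064952, -1.539003, -6.525949.
λ_k = y_k + 0.000000 gives λ = 8.0650, -1.5390, -6.5259 (check: the sum is 0.0000 = tr M).

Eigenvalues sorted in increasing order: [-6.5259, -1.5390, 8.0650].


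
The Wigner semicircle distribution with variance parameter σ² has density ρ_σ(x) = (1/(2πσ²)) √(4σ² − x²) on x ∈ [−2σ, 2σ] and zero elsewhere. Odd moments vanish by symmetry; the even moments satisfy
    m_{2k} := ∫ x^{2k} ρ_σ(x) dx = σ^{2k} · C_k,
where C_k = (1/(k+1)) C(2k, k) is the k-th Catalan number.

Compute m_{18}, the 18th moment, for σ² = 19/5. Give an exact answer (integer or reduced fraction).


By the scaled semicircle moment identity, m_{2k} = σ^{2k} · C_k with k = 9.
C_9 = (1/(k+1)) · C(2k, k) = (1/10) · C(18, 9) = (1/10) · 48620 = 4862.
σ^{2k} = (σ²)^k = (19/5)^9 = 322687697779/1953125.

Therefore m_{18} = σ^{18} · C_9 = (322687697779/1953125) · 4862 = 1568907586601498/1953125.


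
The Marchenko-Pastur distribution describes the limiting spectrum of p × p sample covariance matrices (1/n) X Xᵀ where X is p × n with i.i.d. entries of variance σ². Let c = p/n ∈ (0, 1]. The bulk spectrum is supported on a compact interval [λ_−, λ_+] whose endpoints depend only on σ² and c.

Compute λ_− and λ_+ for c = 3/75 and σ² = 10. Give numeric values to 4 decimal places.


c = 3/75 = 0.040000; √c = 0.200000.
λ_− = σ² (1 − √c)² = 10 · (1 − 0.200000)² = 10 · (0.800000)² = 6.400000.
λ_+ = σ² (1 + √c)² = 10 · (1 + 0.200000)² = 10 · (1.200000)² = 14.400000.

Rounded to 4 decimal places: λ_− ≈ 6.4000, λ_+ ≈ 14.4000.


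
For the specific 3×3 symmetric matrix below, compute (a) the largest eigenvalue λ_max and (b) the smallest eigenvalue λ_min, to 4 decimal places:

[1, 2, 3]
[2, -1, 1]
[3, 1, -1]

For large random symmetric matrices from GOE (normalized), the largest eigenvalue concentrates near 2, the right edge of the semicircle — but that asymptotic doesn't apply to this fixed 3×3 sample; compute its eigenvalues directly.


Since M is real symmetric, all three eigenvalues are real; they are the roots of det(λI − M) = λ³ − (tr M) λ² + s λ − det M, where s is the sum of the principal 2×2 minors.
tr M = 1 + (-1) + (-1) = -1.
s = (1·(-1) − 2²) + (1·(-1) − 3²) + ((-1)·(-1) − 1²) = -5 + (-10) + 0 = -15.
det M (expand along row 1) = 1·0 − 2·(-5) + 3·5 = 25.
Characteristic polynomial: λ³ + λ² − 15λ − 25 = 0.
Substitute λ = y + (tr M)/3 = y − 0.333333 to remove the quadratic term: y³ + p·y + q = 0 with p = s − (tr M)²/3 = -15.333333 and q = −2(tr M)³/27 + (tr M)·s/3 − det M = -19.925926.
Three real roots ⇒ use the trigonometric (Viète) form: r = 2√(−p/3) = 4.521553, φ = arccos(3q/(p·r)) = arccos(0.862215) = 0.531170 rad.
y_k = r·cos(φ/3 − 2πk/3) for k = 0, 1, 2 gives y = 4.450865, -1.535734, -2.915131.
λ_k = y_k − 0.333333 gives λ = 4.1175, -1.8691, -3.2485 (check: the sum is -1.0000 = tr M).

Hence λ_max = 4.1175 and λ_min = -3.2485.


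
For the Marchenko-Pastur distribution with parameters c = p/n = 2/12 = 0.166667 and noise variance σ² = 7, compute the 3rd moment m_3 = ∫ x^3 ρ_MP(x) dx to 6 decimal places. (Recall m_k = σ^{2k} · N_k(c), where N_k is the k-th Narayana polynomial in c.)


E[X³] = σ⁶ (1 + 3c + c²) (third MP moment). With σ² = 7 (so σ⁶ = 343) and c = 2/12 = 0.166667: E[X³] = 343 · (1 + 3·0.166667 + (0.166667)²) = 343 · 1.527778.

So E[X^3] = 524.027778.


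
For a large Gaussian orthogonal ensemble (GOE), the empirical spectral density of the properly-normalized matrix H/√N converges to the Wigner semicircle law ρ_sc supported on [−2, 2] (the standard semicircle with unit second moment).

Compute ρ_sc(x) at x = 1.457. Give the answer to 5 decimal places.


ρ_sc(x) = (1/(2π)) √(4 − x²). With x = 1.457:
  4 − x² = 4 − (1.457)² = 4 − 2.122849 = 1.877151.
  √(4 − x²) = 1.370092.
  1/(2π) = 0.159155.
  ρ_sc(1.457) = 0.159155 · 1.370092 = 0.218057.

Rounded to 5 decimal places: ρ_sc(1.457) ≈ 0.21806.


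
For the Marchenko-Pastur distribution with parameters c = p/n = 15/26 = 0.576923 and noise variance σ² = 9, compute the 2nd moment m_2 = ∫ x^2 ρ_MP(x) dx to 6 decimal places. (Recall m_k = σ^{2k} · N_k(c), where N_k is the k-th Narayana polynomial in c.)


E[X²] = σ⁴ (1 + c) (second MP moment). With σ² = 9 (so σ⁴ = 81) and c = 15/26 = 0.576923: E[X²] = 81 · (1 + 0.576923) = 81 · 1.576923.

So E[X^2] = 127.730769.


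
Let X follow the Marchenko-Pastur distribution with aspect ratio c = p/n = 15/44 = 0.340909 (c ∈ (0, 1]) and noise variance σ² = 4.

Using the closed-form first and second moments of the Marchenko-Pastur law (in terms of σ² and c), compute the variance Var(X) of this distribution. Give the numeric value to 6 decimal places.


Recall the MP moments m_1 = E[X] = σ² and m_2 = E[X²] = σ⁴ (1 + c).
m_1 = E[X] = σ² = 4, so m_1² = 16.
m_2 = E[X²] = σ⁴ (1 + c) = 16 · (1 + 0.340909) = 16 · 1.340909 = 21.454545.
(Note m_2 − m_1² simplifies to c · σ⁴ = 0.340909 · 16.)

Var(X) = m_2 − m_1² = 21.454545 − 16 = 5.454545.


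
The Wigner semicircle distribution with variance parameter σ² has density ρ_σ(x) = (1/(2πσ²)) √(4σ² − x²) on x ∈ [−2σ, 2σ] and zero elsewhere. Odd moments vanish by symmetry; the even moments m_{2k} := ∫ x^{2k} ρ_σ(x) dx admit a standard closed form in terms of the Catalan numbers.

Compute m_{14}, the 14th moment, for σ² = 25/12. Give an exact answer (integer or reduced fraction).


By the scaled semicircle moment identity, m_{2k} = σ^{2k} · C_k with k = 7.
C_7 = (1/(k+1)) · C(2k, k) = (1/8) · C(14, 7) = (1/8) · 3432 = 429.
σ^{2k} = (σ²)^k = (25/12)^7 = 6103515625/35831808.

Therefore m_{14} = σ^{14} · C_7 = (6103515625/35831808) · 429 = 872802734375/11943936.


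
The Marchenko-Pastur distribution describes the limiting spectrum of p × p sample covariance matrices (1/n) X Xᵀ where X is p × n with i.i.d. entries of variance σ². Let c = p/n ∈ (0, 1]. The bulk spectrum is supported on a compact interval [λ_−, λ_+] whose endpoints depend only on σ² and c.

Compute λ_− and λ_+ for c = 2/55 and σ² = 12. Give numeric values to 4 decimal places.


c = 2/55 = 0.036364; √c = 0.190693.
λ_− = σ² (1 − √c)² = 12 · (1 − 0.190693)² = 12 · (0.809307)² = 7.859743.
λ_+ = σ² (1 + √c)² = 12 · (1 + 0.190693)² = 12 · (1.190693)² = 17.012984.

Rounded to 4 decimal places: λ_− ≈ 7.8597, λ_+ ≈ 17.0130.


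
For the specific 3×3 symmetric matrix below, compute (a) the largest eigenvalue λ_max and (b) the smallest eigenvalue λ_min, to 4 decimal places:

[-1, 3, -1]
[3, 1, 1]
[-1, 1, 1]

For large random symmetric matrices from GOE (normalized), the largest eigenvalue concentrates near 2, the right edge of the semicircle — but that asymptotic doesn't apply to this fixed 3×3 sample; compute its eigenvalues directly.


Since M is real symmetric, all three eigenvalues are real; they are the roots of det(λI − M) = λ³ − (tr M) λ² + s λ − det M, where s is the sum of the principal 2×2 minors.
tr M = -1 + 1 + 1 = 1.
s = ((-1)·1 − 3²) + ((-1)·1 − (-1)²) + (1·1 − 1²) = -10 + (-2) + 0 = -12.
det M (expand along row 1) = (-1)·0 − 3·4 + (-1)·4 = -16.
Characteristic polynomial: λ³ − λ² − 12λ + 16 = 0.
Substitute λ = y + (tr M)/3 = y + 0.333333 to remove the quadratic term: y³ + p·y + q = 0 with p = s − (tr M)²/3 = -12.333333 and q = −2(tr M)³/27 + (tr M)·s/3 − det M = 11.925926.
Three real roots ⇒ use the trigonometric (Viète) form: r = 2√(−p/3) = 4.055175, φ = arccos(3q/(p·r)) = arccos(-0.715358) = 2.367932 rad.
y_k = r·cos(φ/3 − 2πk/3) for k = 0, 1, 2 gives y = 2.856201, 1.064874, -3.921075.
λ_k = y_k + 0.333333 gives λ = 3.1895, 1.3982, -3.5877 (check: the sum is 1.0000 = tr M).

Hence λ_max = 3.1895 and λ_min = -3.5877.


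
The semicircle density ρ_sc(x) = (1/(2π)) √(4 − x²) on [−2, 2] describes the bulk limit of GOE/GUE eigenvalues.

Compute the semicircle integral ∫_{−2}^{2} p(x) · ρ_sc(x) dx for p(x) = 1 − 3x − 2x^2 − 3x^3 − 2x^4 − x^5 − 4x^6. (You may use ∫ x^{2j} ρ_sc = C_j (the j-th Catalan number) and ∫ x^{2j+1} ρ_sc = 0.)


Write p(x) = Σ a_i x^i, split into monomials and integrate each against ρ_sc separately.
Using ∫ x^{2j} ρ_sc = C_j = (1/(j+1)) C(2j, j) (Catalan numbers) and ∫ x^{2j+1} ρ_sc = 0 (odd monomials vanish by symmetry):
  i = 0 (even): a_0 · C_{0} = 1 · 1 = 1
  i = 1 (odd): ∫ x^1 ρ_sc = 0 (vanishes)
  i = 2 (even): a_2 · C_{1} = -2 · 1 = -2
  i = 3 (odd): ∫ x^3 ρ_sc = 0 (vanishes)
  i = 4 (even): a_4 · C_{2} = -2 · 2 = -4
  i = 5 (odd): ∫ x^5 ρ_sc = 0 (vanishes)
  i = 6 (even): a_6 · C_{3} = -4 · 5 = -20

Summing the contributions: ∫_{−2}^{2} p(x) ρ_sc(x) dx = 1 + (-2) + (-4) + (-20) = -25.


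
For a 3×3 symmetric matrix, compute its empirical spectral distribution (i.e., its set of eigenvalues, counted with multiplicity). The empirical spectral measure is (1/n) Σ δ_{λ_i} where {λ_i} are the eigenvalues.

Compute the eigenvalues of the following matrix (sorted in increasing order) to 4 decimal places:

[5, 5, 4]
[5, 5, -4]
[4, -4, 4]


Since M is real symmetric, all three eigenvalues are real; they are the roots of det(λI − M) = λ³ − (tr M) λ² + s λ − det M, where s is the sum of the principal 2×2 minors.
tr M = 5 + 5 + 4 = 14.
s = (5·5 − 5²) + (5·4 − 4²) + (5·4 − (-4)²) = 0 + 4 + 4 = 8.
det M (expand along row 1) = 5·4 − 5·36 + 4·(-40) = -320.
Characteristic polynomial: λ³ − 14λ² + 8λ + 320 = 0.
Substitute λ = y + (tr M)/3 = y + 4.666667 to remove the quadratic term: y³ + p·y + q = 0 with p = s − (tr M)²/3 = -57.333333 and q = −2(tr M)³/27 + (tr M)·s/3 − det M = 154.074074.
Three real roots ⇒ use the trigonometric (Viète) form: r = 2√(−p/3) = 8.743251, φ = arccos(3q/(p·r)) = arccos(-0.922084) = 2.744229 rad.
y_k = r·cos(φ/3 − 2πk/3) for k = 0, 1, 2 gives y = 5.333333, 3.333333, -8.666667.
λ_k = y_k + 4.666667 gives λ = 10.0000, 8.0000, -4.0000 (check: the sum is 14.0000 = tr M).

Eigenvalues sorted in increasing order: [-4.0000, 8.0000, 10.0000].


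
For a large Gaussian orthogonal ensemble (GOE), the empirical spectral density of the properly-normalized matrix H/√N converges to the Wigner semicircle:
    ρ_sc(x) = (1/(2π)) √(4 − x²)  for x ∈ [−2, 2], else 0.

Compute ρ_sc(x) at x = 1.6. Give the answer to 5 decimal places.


ρ_sc(x) = (1/(2π)) √(4 − x²). With x = 1.6:
  4 − x² = 4 − (1.6)² = 4 − 2.560000 = 1.440000.
  √(4 − x²) = 1.200000.
  1/(2π) = 0.159155.
  ρ_sc(1.6) = 0.159155 · 1.200000 = 0.190986.

Rounded to 5 decimal places: ρ_sc(1.6) ≈ 0.19099.


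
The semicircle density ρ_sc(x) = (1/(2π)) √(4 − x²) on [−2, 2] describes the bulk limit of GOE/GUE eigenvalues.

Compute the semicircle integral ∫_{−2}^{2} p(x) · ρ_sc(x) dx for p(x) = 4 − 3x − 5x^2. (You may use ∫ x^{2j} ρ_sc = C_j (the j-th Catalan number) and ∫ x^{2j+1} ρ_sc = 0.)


Write p(x) = Σ a_i x^i, split into monomials and integrate each against ρ_sc separately.
Using ∫ x^{2j} ρ_sc = C_j = (1/(j+1)) C(2j, j) (Catalan numbers) and ∫ x^{2j+1} ρ_sc = 0 (odd monomials vanish by symmetry):
  i = 0 (even): a_0 · C_{0} = 4 · 1 = 4
  i = 1 (odd): ∫ x^1 ρ_sc = 0 (vanishes)
  i = 2 (even): a_2 · C_{1} = -5 · 1 = -5

Summing the contributions: ∫_{−2}^{2} p(x) ρ_sc(x) dx = 4 + (-5) = -1.


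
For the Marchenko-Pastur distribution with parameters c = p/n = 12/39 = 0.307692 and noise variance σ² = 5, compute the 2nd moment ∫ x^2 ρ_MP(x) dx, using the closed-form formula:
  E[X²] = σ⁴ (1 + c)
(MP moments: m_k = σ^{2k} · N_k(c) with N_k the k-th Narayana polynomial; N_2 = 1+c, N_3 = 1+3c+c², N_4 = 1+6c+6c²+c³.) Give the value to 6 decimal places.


E[X²] = σ⁴ (1 + c) (second MP moment). With σ² = 5 (so σ⁴ = 25) and c = 12/39 = 0.307692: E[X²] = 25 · (1 + 0.307692) = 25 · 1.307692.

So E[X^2] = 32.692308.


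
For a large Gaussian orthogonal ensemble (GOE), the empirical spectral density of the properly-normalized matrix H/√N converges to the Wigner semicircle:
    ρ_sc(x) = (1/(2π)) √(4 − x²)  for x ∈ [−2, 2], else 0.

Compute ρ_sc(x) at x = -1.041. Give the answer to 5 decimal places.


ρ_sc(x) = (1/(2π)) √(4 − x²). With x = -1.041:
  4 − x² = 4 − (-1.041)² = 4 − 1.083681 = 2.916319.
  √(4 − x²) = 1.707723.
  1/(2π) = 0.159155.
  ρ_sc(-1.041) = 0.159155 · 1.707723 = 0.271793.

Rounded to 5 decimal places: ρ_sc(-1.041) ≈ 0.27179.


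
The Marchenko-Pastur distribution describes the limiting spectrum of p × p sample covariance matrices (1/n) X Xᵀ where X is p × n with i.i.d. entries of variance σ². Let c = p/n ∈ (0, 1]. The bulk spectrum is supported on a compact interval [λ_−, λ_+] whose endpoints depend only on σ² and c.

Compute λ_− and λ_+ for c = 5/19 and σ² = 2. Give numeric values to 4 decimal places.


c = 5/19 = 0.263158; √c = 0.512989.
λ_− = σ² (1 − √c)² = 2 · (1 − 0.512989)² = 2 · (0.487011)² = 0.474359.
λ_+ = σ² (1 + √c)² = 2 · (1 + 0.512989)² = 2 · (1.512989)² = 4.578272.

Rounded to 4 decimal places: λ_− ≈ 0.4744, λ_+ ≈ 4.5783.


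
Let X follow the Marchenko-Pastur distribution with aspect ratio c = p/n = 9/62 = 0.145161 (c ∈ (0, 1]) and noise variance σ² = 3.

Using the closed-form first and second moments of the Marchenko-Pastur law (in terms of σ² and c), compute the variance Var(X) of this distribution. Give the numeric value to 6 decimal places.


Recall the MP moments m_1 = E[X] = σ² and m_2 = E[X²] = σ⁴ (1 + c).
m_1 = E[X] = σ² = 3, so m_1² = 9.
m_2 = E[X²] = σ⁴ (1 + c) = 9 · (1 + 0.145161) = 9 · 1.145161 = 10.306452.
(Note m_2 − m_1² simplifies to c · σ⁴ = 0.145161 · 9.)

Var(X) = m_2 − m_1² = 10.306452 − 9 = 1.306452.


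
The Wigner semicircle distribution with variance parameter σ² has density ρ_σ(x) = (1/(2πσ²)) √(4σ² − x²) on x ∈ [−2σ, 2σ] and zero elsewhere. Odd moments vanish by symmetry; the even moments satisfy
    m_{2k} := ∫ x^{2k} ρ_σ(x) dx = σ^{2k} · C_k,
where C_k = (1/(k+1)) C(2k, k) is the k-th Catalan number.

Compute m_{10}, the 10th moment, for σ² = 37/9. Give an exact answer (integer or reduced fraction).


By the scaled semicircle moment identity, m_{2k} = σ^{2k} · C_k with k = 5.
C_5 = (1/(k+1)) · C(2k, k) = (1/6) · C(10, 5) = (1/6) · 252 = 42.
σ^{2k} = (σ²)^k = (37/9)^5 = 69343957/59049.

Therefore m_{10} = σ^{10} · C_5 = (69343957/59049) · 42 = 970815398/19683.


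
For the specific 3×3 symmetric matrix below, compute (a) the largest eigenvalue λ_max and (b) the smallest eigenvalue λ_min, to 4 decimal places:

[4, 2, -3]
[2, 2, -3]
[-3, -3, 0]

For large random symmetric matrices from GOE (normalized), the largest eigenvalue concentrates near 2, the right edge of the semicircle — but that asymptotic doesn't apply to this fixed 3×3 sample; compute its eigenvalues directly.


Since M is real symmetric, all three eigenvalues are real; they are the roots of det(λI − M) = λ³ − (tr M) λ² + s λ − det M, where s is the sum of the principal 2×2 minors.
tr M = 4 + 2 + 0 = 6.
s = (4·2 − 2²) + (4·0 − (-3)²) + (2·0 − (-3)²) = 4 + (-9) + (-9) = -14.
det M (expand along row 1) = 4·(-9) − 2·(-9) + (-3)·0 = -18.
Characteristic polynomial: λ³ − 6λ² − 14λ + 18 = 0.
Substitute λ = y + (tr M)/3 = y + 2.000000 to remove the quadratic term: y³ + p·y + q = 0 with p = s − (tr M)²/3 = -26.000000 and q = −2(tr M)³/27 + (tr M)·s/3 − det M = -26.000000.
Three real roots ⇒ use the trigonometric (Viète) form: r = 2√(−p/3) = 5.887841, φ = arccos(3q/(p·r)) = arccos(0.509525) = 1.036164 rad.
y_k = r·cos(φ/3 − 2πk/3) for k = 0, 1, 2 gives y = 5.540129, -1.043731, -4.496398.
λ_k = y_k + 2.000000 gives λ = 7.5401, 0.9563, -2.4964 (check: the sum is 6.0000 = tr M).

Hence λ_max = 7.5401 and λ_min = -2.4964.


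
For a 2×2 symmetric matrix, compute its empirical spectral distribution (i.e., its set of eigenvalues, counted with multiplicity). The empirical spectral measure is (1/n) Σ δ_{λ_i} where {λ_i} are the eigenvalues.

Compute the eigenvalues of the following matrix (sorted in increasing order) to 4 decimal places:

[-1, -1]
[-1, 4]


Since M is real symmetric, both eigenvalues are real; they are the roots of det(λI − M) = λ² − (tr M) λ + det M.
tr M = -1 + 4 = 3.
det M = (-1)·4 − (-1)² = -4 − 1 = -5.
Characteristic polynomial: λ² − 3λ − 5 = 0.
Discriminant Δ = (tr M)² − 4·det M = 9 − (-20) = 29; √Δ = 5.385165.
λ = (tr M ± √Δ)/2 = (3 ± 5.385165)/2, giving (tr M − √Δ)/2 = -1.1926 and (tr M + √Δ)/2 = 4.1926.

Eigenvalues sorted in increasing order: [-1.1926, 4.1926].


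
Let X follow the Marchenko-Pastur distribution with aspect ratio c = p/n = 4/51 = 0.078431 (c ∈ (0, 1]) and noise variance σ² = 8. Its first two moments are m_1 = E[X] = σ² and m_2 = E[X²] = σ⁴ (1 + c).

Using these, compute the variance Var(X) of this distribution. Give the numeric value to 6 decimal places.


m_1 = E[X] = σ² = 8, so m_1² = 64.
m_2 = E[X²] = σ⁴ (1 + c) = 64 · (1 + 0.078431) = 64 · 1.078431 = 69.019608.
(Note m_2 − m_1² simplifies to c · σ⁴ = 0.078431 · 64.)

Var(X) = m_2 − m_1² = 69.019608 − 64 = 5.019608.


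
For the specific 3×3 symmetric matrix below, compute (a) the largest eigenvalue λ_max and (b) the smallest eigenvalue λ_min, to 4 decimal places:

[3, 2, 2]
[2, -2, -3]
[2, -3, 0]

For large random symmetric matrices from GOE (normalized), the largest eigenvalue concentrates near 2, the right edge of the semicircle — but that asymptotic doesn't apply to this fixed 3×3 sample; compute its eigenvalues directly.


Since M is real symmetric, all three eigenvalues are real; they are the roots of det(λI − M) = λ³ − (tr M) λ² + s λ − det M, where s is the sum of the principal 2×2 minors.
tr M = 3 + (-2) + 0 = 1.
s = (3·(-2) − 2²) + (3·0 − 2²) + ((-2)·0 − (-3)²) = -10 + (-4) + (-9) = -23.
det M (expand along row 1) = 3·(-9) − 2·6 + 2·(-2) = -43.
Characteristic polynomial: λ³ − λ² − 23λ + 43 = 0.
Substitute λ = y + (tr M)/3 = y + 0.333333 to remove the quadratic term: y³ + p·y + q = 0 with p = s − (tr M)²/3 = -23.333333 and q = −2(tr M)³/27 + (tr M)·s/3 − det M = 35.259259.
Three real roots ⇒ use the trigonometric (Viète) form: r = 2√(−p/3) = 5.577734, φ = arccos(3q/(p·r)) = arccos(-0.812755) = 2.519663 rad.
y_k = r·cos(φ/3 − 2πk/3) for k = 0, 1, 2 gives y = 3.723397, 1.734907, -5.458304.
λ_k = y_k + 0.333333 gives λ = 4.0567, 2.0682, -5.1250 (check: the sum is 1.0000 = tr M).

Hence λ_max = 4.0567 and λ_min = -5.1250.


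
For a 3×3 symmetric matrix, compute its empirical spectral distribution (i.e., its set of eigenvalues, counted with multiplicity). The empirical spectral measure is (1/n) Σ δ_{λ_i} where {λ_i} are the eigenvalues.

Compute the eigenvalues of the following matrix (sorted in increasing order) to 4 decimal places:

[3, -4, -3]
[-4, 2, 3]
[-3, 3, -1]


Since M is real symmetric, all three eigenvalues are real; they are the roots of det(λI − M) = λ³ − (tr M) λ² + s λ − det M, where s is the sum of the principal 2×2 minors.
tr M = 3 + 2 + (-1) = 4.
s = (3·2 − (-4)²) + (3·(-1) − (-3)²) + (2·(-1) − 3²) = -10 + (-12) + (-11) = -33.
det M (expand along row 1) = 3·(-11) − (-4)·13 + (-3)·(-6) = 37.
Characteristic polynomial: λ³ − 4λ² − 33λ − 37 = 0.
Substitute λ = y + (tr M)/3 = y + 1.333333 to remove the quadratic term: y³ + p·y + q = 0 with p = s − (tr M)²/3 = -38.333333 and q = −2(tr M)³/27 + (tr M)·s/3 − det M = -85.740741.
Three real roots ⇒ use the trigonometric (Viète) form: r = 2√(−p/3) = 7.149204, φ = arccos(3q/(p·r)) = arccos(0.938586) = 0.352286 rad.
y_k = r·cos(φ/3 − 2πk/3) for k = 0, 1, 2 gives y = 7.099968, -2.824607, -4.275361.
λ_k = y_k + 1.333333 gives λ = 8.4333, -1.4913, -2.9420 (check: the sum is 4.0000 = tr M).

Eigenvalues sorted in increasing order: [-2.9420, -1.4913, 8.4333].


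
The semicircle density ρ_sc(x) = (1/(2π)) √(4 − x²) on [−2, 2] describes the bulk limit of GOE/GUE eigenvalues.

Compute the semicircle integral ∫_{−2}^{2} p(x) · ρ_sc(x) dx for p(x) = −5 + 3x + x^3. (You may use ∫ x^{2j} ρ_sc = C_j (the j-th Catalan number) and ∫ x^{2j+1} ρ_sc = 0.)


Write p(x) = Σ a_i x^i, split into monomials and integrate each against ρ_sc separately.
Using ∫ x^{2j} ρ_sc = C_j = (1/(j+1)) C(2j, j) (Catalan numbers) and ∫ x^{2j+1} ρ_sc = 0 (odd monomials vanish by symmetry):
  i = 0 (even): a_0 · C_{0} = -5 · 1 = -5
  i = 1 (odd): ∫ x^1 ρ_sc = 0 (vanishes)
  i = 3 (odd): ∫ x^3 ρ_sc = 0 (vanishes)

Summing the contributions: ∫_{−2}^{2} p(x) ρ_sc(x) dx = -5.


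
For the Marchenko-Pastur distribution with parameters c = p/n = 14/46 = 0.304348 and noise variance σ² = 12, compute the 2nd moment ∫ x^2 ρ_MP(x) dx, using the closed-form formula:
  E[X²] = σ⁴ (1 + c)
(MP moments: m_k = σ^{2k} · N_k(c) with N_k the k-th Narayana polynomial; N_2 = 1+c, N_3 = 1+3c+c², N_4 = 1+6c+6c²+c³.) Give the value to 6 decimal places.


E[X²] = σ⁴ (1 + c) (second MP moment). With σ² = 12 (so σ⁴ = 144) and c = 14/46 = 0.304348: E[X²] = 144 · (1 + 0.304348) = 144 · 1.304348.

So E[X^2] = 187.826087.


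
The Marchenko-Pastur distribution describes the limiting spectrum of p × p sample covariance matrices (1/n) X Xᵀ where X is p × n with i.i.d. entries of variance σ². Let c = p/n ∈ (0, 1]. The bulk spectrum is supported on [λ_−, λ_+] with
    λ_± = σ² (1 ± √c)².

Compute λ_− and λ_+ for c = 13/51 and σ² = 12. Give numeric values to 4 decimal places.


c = 13/51 = 0.254902; √c = 0.504878.
λ_− = σ² (1 − √c)² = 12 · (1 − 0.504878)² = 12 · (0.495122)² = 2.941748.
λ_+ = σ² (1 + √c)² = 12 · (1 + 0.504878)² = 12 · (1.504878)² = 27.175899.

Rounded to 4 decimal places: λ_− ≈ 2.9417, λ_+ ≈ 27.1759.


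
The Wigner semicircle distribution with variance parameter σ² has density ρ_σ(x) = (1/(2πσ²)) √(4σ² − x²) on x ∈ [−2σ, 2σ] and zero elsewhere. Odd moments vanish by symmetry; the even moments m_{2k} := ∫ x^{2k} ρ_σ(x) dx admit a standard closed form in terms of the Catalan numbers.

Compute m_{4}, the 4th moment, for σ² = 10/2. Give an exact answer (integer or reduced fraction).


By the scaled semicircle moment identity, m_{2k} = σ^{2k} · C_k with k = 2.
C_2 = (1/(k+1)) · C(2k, k) = (1/3) · C(4, 2) = (1/3) · 6 = 2.
σ^{2k} = (σ²)^k = (10/2)^2 = 25.

Therefore m_{4} = σ^{4} · C_2 = 25 · 2 = 50.


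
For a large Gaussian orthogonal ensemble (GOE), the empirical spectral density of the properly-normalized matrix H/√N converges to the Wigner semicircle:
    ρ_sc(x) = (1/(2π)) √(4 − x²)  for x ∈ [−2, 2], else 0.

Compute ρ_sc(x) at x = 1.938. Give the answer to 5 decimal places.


ρ_sc(x) = (1/(2π)) √(4 − x²). With x = 1.938:
  4 − x² = 4 − (1.938)² = 4 − 3.755844 = 0.244156.
  √(4 − x²) = 0.494121.
  1/(2π) = 0.159155.
  ρ_sc(1.938) = 0.159155 · 0.494121 = 0.078642.

Rounded to 5 decimal places: ρ_sc(1.938) ≈ 0.07864.


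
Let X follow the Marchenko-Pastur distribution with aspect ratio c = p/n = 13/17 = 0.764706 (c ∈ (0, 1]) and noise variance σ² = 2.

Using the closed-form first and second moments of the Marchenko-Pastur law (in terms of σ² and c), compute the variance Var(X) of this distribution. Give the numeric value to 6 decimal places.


Recall the MP moments m_1 = E[X] = σ² and m_2 = E[X²] = σ⁴ (1 + c).
m_1 = E[X] = σ² = 2, so m_1² = 4.
m_2 = E[X²] = σ⁴ (1 + c) = 4 · (1 + 0.764706) = 4 · 1.764706 = 7.058824.
(Note m_2 − m_1² simplifies to c · σ⁴ = 0.764706 · 4.)

Var(X) = m_2 − m_1² = 7.058824 − 4 = 3.058824.


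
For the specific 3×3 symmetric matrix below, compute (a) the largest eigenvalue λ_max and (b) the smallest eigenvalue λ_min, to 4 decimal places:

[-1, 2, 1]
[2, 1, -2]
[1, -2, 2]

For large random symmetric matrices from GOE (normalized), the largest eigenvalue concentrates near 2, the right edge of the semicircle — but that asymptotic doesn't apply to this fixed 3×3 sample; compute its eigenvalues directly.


Since M is real symmetric, all three eigenvalues are real; they are the roots of det(λI − M) = λ³ − (tr M) λ² + s λ − det M, where s is the sum of the principal 2×2 minors.
tr M = -1 + 1 + 2 = 2.
s = ((-1)·1 − 2²) + ((-1)·2 − 1²) + (1·2 − (-2)²) = -5 + (-3) + (-2) = -10.
det M (expand along row 1) = (-1)·(-2) − 2·6 + 1·(-5) = -15.
Characteristic polynomial: λ³ − 2λ² − 10λ + 15 = 0.
Substitute λ = y + (tr M)/3 = y + 0.666667 to remove the quadratic term: y³ + p·y + q = 0 with p = s − (tr M)²/3 = -11.333333 and q = −2(tr M)³/27 + (tr M)·s/3 − det M = 7.740741.
Three real roots ⇒ use the trigonometric (Viète) form: r = 2√(−p/3) = 3.887301, φ = arccos(3q/(p·r)) = arccos(-0.527106) = 2.125988 rad.
y_k = r·cos(φ/3 − 2πk/3) for k = 0, 1, 2 gives y = 2.951367, 0.715299, -3.666667.
λ_k = y_k + 0.666667 gives λ = 3.6180, 1.3820, -3.0000 (check: the sum is 2.0000 = tr M).

Hence λ_max = 3.6180 and λ_min = -3.0000.


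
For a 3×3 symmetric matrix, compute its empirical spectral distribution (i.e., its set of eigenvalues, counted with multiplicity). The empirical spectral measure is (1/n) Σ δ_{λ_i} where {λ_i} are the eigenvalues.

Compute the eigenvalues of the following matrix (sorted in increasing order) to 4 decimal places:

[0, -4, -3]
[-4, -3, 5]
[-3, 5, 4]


Since M is real symmetric, all three eigenvalues are real; they are the roots of det(λI − M) = λ³ − (tr M) λ² + s λ − det M, where s is the sum of the principal 2×2 minors.
tr M = 0 + (-3) + 4 = 1.
s = (0·(-3) − (-4)²) + (0·4 − (-3)²) + ((-3)·4 − 5²) = -16 + (-9) + (-37) = -62.
det M (expand along row 1) = 0·(-37) − (-4)·(-1) + (-3)·(-29) = 83.
Characteristic polynomial: λ³ − λ² − 62λ − 83 = 0.
Substitute λ = y + (tr M)/3 = y + 0.333333 to remove the quadratic term: y³ + p·y + q = 0 with p = s − (tr M)²/3 = -62.333333 and q = −2(tr M)³/27 + (tr M)·s/3 − det M = -103.740741.
Three real roots ⇒ use the trigonometric (Viète) form: r = 2√(−p/3) = 9.116530, φ = arccos(3q/(p·r)) = arccos(0.547672) = 0.991217 rad.
y_k = r·cos(φ/3 − 2πk/3) for k = 0, 1, 2 gives y = 8.623424, -1.750316, -6.873108.
λ_k = y_k + 0.333333 gives λ = 8.9568, -1.4170, -6.5398 (check: the sum is 1.0000 = tr M).

Eigenvalues sorted in increasing order: [-6.5398, -1.4170, 8.9568].


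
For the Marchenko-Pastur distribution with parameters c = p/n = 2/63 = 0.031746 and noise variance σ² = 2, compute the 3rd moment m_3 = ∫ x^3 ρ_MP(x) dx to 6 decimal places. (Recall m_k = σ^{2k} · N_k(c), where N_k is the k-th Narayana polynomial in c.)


E[X³] = σ⁶ (1 + 3c + c²) (third MP moment). With σ² = 2 (so σ⁶ = 8) and c = 2/63 = 0.031746: E[X³] = 8 · (1 + 3·0.031746 + (0.031746)²) = 8 · 1.096246.

So E[X^3] = 8.769967.


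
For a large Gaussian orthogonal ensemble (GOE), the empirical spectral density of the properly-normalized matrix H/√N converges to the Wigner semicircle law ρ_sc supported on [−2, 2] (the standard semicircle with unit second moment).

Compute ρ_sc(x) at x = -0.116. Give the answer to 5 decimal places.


ρ_sc(x) = (1/(2π)) √(4 − x²). With x = -0.116:
  4 − x² = 4 − (-0.116)² = 4 − 0.013456 = 3.986544.
  √(4 − x²) = 1.996633.
  1/(2π) = 0.159155.
  ρ_sc(-0.116) = 0.159155 · 1.996633 = 0.317774.

Rounded to 5 decimal places: ρ_sc(-0.116) ≈ 0.31777.


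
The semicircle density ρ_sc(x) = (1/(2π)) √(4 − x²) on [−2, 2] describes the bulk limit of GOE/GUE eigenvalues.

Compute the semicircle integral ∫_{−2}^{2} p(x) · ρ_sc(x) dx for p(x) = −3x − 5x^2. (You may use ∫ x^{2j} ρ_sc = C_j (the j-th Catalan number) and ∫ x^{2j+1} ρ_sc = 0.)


Write p(x) = Σ a_i x^i, split into monomials and integrate each against ρ_sc separately.
Using ∫ x^{2j} ρ_sc = C_j = (1/(j+1)) C(2j, j) (Catalan numbers) and ∫ x^{2j+1} ρ_sc = 0 (odd monomials vanish by symmetry):
  i = 1 (odd): ∫ x^1 ρ_sc = 0 (vanishes)
  i = 2 (even): a_2 · C_{1} = -5 · 1 = -5

Summing the contributions: ∫_{−2}^{2} p(x) ρ_sc(x) dx = -5.


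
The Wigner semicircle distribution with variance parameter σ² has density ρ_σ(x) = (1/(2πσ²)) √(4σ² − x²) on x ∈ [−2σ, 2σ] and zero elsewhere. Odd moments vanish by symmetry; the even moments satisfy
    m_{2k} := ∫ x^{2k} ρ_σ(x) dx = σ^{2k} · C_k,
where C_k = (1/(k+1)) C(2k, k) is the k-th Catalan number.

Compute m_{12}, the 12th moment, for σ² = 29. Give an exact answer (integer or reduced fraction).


By the scaled semicircle moment identity, m_{2k} = σ^{2k} · C_k with k = 6.
C_6 = (1/(k+1)) · C(2k, k) = (1/7) · C(12, 6) = (1/7) · 924 = 132.
σ^{2k} = (σ²)^k = (29)^6 = 594823321.

Therefore m_{12} = σ^{12} · C_6 = 594823321 · 132 = 78516678372.


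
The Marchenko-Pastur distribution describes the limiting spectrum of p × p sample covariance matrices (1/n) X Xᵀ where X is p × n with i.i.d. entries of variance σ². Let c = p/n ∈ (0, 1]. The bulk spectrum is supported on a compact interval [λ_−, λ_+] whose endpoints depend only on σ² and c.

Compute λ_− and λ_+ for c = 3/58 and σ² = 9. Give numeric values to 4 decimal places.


c = 3/58 = 0.051724; √c = 0.227429.
λ_− = σ² (1 − √c)² = 9 · (1 − 0.227429)² = 9 · (0.772571)² = 5.371788.
λ_+ = σ² (1 + √c)² = 9 · (1 + 0.227429)² = 9 · (1.227429)² = 13.559247.

Rounded to 4 decimal places: λ_− ≈ 5.3718, λ_+ ≈ 13.5592.


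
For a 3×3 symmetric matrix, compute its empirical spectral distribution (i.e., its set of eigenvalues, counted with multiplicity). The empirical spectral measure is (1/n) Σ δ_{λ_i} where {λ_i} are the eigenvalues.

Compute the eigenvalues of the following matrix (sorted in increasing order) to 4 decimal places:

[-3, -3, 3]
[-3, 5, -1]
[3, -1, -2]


Since M is real symmetric, all three eigenvalues are real; they are the roots of det(λI − M) = λ³ − (tr M) λ² + s λ − det M, where s is the sum of the principal 2×2 minors.
tr M = -3 + 5 + (-2) = 0.
s = ((-3)·5 − (-3)²) + ((-3)·(-2) − 3²) + (5·(-2) − (-1)²) = -24 + (-3) + (-11) = -38.
det M (expand along row 1) = (-3)·(-11) − (-3)·9 + 3·(-12) = 24.
Characteristic polynomial: λ³ − 38λ − 24 = 0.
Substitute λ = y + (tr M)/3 = y + 0.000000 to remove the quadratic term: y³ + p·y + q = 0 with p = s − (tr M)²/3 = -38.000000 and q = −2(tr M)³/27 + (tr M)·s/3 − det M = -24.000000.
Three real roots ⇒ use the trigonometric (Viète) form: r = 2√(−p/3) = 7.118052, φ = arccos(3q/(p·r)) = arccos(0.266188) = 1.301361 rad.
y_k = r·cos(φ/3 − 2πk/3) for k = 0, 1, 2 gives y = 6.458782, -0.638427, -5.820356.
λ_k = y_k + 0.000000 gives λ = 6.4588, -0.6384, -5.8204 (check: the sum is 0.0000 = tr M).

Eigenvalues sorted in increasing order: [-5.8204, -0.6384, 6.4588].


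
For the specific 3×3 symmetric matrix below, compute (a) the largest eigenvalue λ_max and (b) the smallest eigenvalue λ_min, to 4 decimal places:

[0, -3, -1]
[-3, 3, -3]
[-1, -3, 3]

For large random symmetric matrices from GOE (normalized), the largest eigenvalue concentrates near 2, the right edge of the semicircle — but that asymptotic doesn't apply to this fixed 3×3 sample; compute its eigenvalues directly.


Since M is real symmetric, all three eigenvalues are real; they are the roots of det(λI − M) = λ³ − (tr M) λ² + s λ − det M, where s is the sum of the principal 2×2 minors.
tr M = 0 + 3 + 3 = 6.
s = (0·3 − (-3)²) + (0·3 − (-1)²) + (3·3 − (-3)²) = -9 + (-1) + 0 = -10.
det M (expand along row 1) = 0·0 − (-3)·(-12) + (-1)·12 = -48.
Characteristic polynomial: λ³ − 6λ² − 10λ + 48 = 0.
Substitute λ = y + (tr M)/3 = y + 2.000000 to remove the quadratic term: y³ + p·y + q = 0 with p = s − (tr M)²/3 = -22.000000 and q = −2(tr M)³/27 + (tr M)·s/3 − det M = 12.000000.
Three real roots ⇒ use the trigonometric (Viète) form: r = 2√(−p/3) = 5.416026, φ = arccos(3q/(p·r)) = arccos(-0.302134) = 1.877726 rad.
y_k = r·cos(φ/3 − 2πk/3) for k = 0, 1, 2 gives y = 4.389315, 0.553148, -4.942463.
λ_k = y_k + 2.000000 gives λ = 6.3893, 2.5531, -2.9425 (check: the sum is 6.0000 = tr M).

Hence λ_max = 6.3893 and λ_min = -2.9425.


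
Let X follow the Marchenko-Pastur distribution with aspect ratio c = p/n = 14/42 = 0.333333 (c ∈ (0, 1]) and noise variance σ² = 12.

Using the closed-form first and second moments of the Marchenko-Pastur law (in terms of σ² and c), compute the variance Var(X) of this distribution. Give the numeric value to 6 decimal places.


Recall the MP moments m_1 = E[X] = σ² and m_2 = E[X²] = σ⁴ (1 + c).
m_1 = E[X] = σ² = 12, so m_1² = 144.
m_2 = E[X²] = σ⁴ (1 + c) = 144 · (1 + 0.333333) = 144 · 1.333333 = 192.000000.
(Note m_2 − m_1² simplifies to c · σ⁴ = 0.333333 · 144.)

Var(X) = m_2 − m_1² = 192.000000 − 144 = 48.000000.


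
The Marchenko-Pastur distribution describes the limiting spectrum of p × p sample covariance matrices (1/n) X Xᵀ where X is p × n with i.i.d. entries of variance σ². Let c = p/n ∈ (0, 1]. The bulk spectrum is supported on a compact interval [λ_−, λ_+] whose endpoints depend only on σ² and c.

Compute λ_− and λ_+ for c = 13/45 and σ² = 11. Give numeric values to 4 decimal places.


c = 13/45 = 0.288889; √c = 0.537484.
λ_− = σ² (1 − √c)² = 11 · (1 − 0.537484)² = 11 · (0.462516)² = 2.353133.
λ_+ = σ² (1 + √c)² = 11 · (1 + 0.537484)² = 11 · (1.537484)² = 26.002422.

Rounded to 4 decimal places: λ_− ≈ 2.3531, λ_+ ≈ 26.0024.


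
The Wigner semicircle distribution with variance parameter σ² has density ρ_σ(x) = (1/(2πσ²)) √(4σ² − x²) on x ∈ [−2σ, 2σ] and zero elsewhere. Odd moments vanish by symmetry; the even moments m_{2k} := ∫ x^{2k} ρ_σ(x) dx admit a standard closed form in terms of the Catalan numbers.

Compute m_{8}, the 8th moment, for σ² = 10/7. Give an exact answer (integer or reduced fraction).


By the scaled semicircle moment identity, m_{2k} = σ^{2k} · C_k with k = 4.
C_4 = (1/(k+1)) · C(2k, k) = (1/5) · C(8, 4) = (1/5) · 70 = 14.
σ^{2k} = (σ²)^k = (10/7)^4 = 10000/2401.

Therefore m_{8} = σ^{8} · C_4 = (10000/2401) · 14 = 20000/343.


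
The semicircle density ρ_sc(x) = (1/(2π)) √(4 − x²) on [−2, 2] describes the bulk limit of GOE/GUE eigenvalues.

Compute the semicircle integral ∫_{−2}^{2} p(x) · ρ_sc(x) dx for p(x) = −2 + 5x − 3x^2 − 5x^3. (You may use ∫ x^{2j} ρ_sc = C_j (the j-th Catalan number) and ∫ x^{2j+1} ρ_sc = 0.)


Write p(x) = Σ a_i x^i, split into monomials and integrate each against ρ_sc separately.
Using ∫ x^{2j} ρ_sc = C_j = (1/(j+1)) C(2j, j) (Catalan numbers) and ∫ x^{2j+1} ρ_sc = 0 (odd monomials vanish by symmetry):
  i = 0 (even): a_0 · C_{0} = -2 · 1 = -2
  i = 1 (odd): ∫ x^1 ρ_sc = 0 (vanishes)
  i = 2 (even): a_2 · C_{1} = -3 · 1 = -3
  i = 3 (odd): ∫ x^3 ρ_sc = 0 (vanishes)

Summing the contributions: ∫_{−2}^{2} p(x) ρ_sc(x) dx = (-2) + (-3) = -5.


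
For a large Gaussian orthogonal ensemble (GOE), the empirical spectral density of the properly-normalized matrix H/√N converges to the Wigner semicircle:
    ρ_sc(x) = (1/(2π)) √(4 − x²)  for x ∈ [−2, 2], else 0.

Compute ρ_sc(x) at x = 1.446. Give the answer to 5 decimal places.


ρ_sc(x) = (1/(2π)) √(4 − x²). With x = 1.446:
  4 − x² = 4 − (1.446)² = 4 − 2.090916 = 1.909084.
  √(4 − x²) = 1.381696.
  1/(2π) = 0.159155.
  ρ_sc(1.446) = 0.159155 · 1.381696 = 0.219904.

Rounded to 5 decimal places: ρ_sc(1.446) ≈ 0.21990.
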